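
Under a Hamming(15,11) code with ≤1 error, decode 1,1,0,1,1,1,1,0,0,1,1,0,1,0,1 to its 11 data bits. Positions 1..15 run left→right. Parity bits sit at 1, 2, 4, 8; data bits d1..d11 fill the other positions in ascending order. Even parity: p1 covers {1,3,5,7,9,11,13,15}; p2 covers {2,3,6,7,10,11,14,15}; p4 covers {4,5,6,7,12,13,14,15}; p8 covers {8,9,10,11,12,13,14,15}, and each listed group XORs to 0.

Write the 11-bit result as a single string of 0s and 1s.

01110110101

s1 (pos 1,3,5,7,9,11,13,15): 1⊕0⊕1⊕1⊕0⊕1⊕1⊕1 = 0
s2 (pos 2,3,6,7,10,11,14,15): 1⊕0⊕1⊕1⊕1⊕1⊕0⊕1 = 0
s4 (pos 4,5,6,7,12,13,14,15): 1⊕1⊕1⊕1⊕0⊕1⊕0⊕1 = 0
s8 (pos 8,9,10,11,12,13,14,15): 0⊕0⊕1⊕1⊕0⊕1⊕0⊕1 = 0
Syndrome s8…s1 = 0000 → no error.
Read data bits from positions 3,5,6,7,9,10,11,12,13,14,15: 01110110101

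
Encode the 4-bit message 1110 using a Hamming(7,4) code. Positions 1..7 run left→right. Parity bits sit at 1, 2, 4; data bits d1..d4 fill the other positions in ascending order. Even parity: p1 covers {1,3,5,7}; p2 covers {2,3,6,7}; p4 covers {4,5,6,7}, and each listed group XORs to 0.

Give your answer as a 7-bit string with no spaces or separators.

Place data at non-parity positions: p1 p2 1 p4 1 1 0
p1 (pos 1,3,5,7): XOR of data positions = 1⊕1⊕0 = 0
p2 (pos 2,3,6,7): XOR of data positions = 1⊕1⊕0 = 0
p4 (pos 4,5,6,7): XOR of data positions = 1⊕1⊕0 = 0
Codeword: 0010110

0010110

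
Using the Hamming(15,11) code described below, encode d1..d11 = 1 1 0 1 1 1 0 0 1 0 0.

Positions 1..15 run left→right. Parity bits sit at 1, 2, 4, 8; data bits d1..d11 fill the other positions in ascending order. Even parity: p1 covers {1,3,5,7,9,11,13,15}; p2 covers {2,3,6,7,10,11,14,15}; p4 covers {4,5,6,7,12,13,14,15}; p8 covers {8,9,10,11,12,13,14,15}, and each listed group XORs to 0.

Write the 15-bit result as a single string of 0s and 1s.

111110111100100

Place data at non-parity positions: p1 p2 1 p4 1 0 1 p8 1 1 0 0 1 0 0
p1 (pos 1,3,5,7,9,11,13,15): XOR of data positions = 1⊕1⊕1⊕1⊕0⊕1⊕0 = 1
p2 (pos 2,3,6,7,10,11,14,15): XOR of data positions = 1⊕0⊕1⊕1⊕0⊕0⊕0 = 1
p4 (pos 4,5,6,7,12,13,14,15): XOR of data positions = 1⊕0⊕1⊕0⊕1⊕0⊕0 = 1
p8 (pos 8,9,10,11,12,13,14,15): XOR of data positions = 1⊕1⊕0⊕0⊕1⊕0⊕0 = 1
Codeword: 111110111100100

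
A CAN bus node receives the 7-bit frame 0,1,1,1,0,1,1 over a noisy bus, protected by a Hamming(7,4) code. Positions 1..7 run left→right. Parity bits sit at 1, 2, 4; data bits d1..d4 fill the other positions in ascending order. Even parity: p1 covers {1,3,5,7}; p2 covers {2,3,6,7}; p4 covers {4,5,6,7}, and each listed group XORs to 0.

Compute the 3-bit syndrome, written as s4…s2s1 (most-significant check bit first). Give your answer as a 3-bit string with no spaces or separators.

100

s1 (pos 1,3,5,7): 0⊕1⊕0⊕1 = 0
s2 (pos 2,3,6,7): 1⊕1⊕1⊕1 = 0
s4 (pos 4,5,6,7): 1⊕0⊕1⊕1 = 1
Syndrome s4…s1 = 100 → error at position 4.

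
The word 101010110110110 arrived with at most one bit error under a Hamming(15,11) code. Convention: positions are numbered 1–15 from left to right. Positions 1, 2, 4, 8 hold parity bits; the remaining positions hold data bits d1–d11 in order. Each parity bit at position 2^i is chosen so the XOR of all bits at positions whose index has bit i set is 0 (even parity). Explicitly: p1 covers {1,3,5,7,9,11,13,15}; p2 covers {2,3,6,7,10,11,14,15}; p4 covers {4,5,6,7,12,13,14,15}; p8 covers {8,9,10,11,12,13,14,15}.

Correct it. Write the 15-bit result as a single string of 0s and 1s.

s1 (pos 1,3,5,7,9,11,13,15): 1⊕1⊕1⊕1⊕0⊕1⊕1⊕0 = 0
s2 (pos 2,3,6,7,10,11,14,15): 0⊕1⊕0⊕1⊕1⊕1⊕1⊕0 = 1
s4 (pos 4,5,6,7,12,13,14,15): 0⊕1⊕0⊕1⊕0⊕1⊕1⊕0 = 0
s8 (pos 8,9,10,11,12,13,14,15): 1⊕0⊕1⊕1⊕0⊕1⊕1⊕0 = 1
Syndrome s8…s1 = 1010 → error at position 10.
Flip position 10: 101010110110110 → 101010110010110

101010110010110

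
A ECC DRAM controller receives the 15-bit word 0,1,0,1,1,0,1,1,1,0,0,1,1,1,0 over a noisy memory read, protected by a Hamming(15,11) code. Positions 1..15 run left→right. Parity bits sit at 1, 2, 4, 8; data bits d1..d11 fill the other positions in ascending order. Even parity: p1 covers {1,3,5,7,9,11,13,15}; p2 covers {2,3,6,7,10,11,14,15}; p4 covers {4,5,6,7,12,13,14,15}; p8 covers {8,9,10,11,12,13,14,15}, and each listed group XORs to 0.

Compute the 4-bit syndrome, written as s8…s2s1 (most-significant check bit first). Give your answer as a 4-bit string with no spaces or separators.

s1 (pos 1,3,5,7,9,11,13,15): 0⊕0⊕1⊕1⊕1⊕0⊕1⊕0 = 0
s2 (pos 2,3,6,7,10,11,14,15): 1⊕0⊕0⊕1⊕0⊕0⊕1⊕0 = 1
s4 (pos 4,5,6,7,12,13,14,15): 1⊕1⊕0⊕1⊕1⊕1⊕1⊕0 = 0
s8 (pos 8,9,10,11,12,13,14,15): 1⊕1⊕0⊕0⊕1⊕1⊕1⊕0 = 1
Syndrome s8…s1 = 1010 → error at position 10.

1010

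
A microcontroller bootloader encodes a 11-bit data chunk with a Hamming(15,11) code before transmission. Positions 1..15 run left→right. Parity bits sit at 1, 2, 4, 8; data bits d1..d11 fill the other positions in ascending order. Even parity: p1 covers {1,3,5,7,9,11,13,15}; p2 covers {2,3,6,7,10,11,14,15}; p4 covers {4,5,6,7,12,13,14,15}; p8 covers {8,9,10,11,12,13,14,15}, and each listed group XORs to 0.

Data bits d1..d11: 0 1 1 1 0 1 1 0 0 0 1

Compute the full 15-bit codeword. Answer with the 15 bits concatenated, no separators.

010011110110001

Place data at non-parity positions: p1 p2 0 p4 1 1 1 p8 0 1 1 0 0 0 1
p1 (pos 1,3,5,7,9,11,13,15): XOR of data positions = 0⊕1⊕1⊕0⊕1⊕0⊕1 = 0
p2 (pos 2,3,6,7,10,11,14,15): XOR of data positions = 0⊕1⊕1⊕1⊕1⊕0⊕1 = 1
p4 (pos 4,5,6,7,12,13,14,15): XOR of data positions = 1⊕1⊕1⊕0⊕0⊕0⊕1 = 0
p8 (pos 8,9,10,11,12,13,14,15): XOR of data positions = 0⊕1⊕1⊕0⊕0⊕0⊕1 = 1
Codeword: 010011110110001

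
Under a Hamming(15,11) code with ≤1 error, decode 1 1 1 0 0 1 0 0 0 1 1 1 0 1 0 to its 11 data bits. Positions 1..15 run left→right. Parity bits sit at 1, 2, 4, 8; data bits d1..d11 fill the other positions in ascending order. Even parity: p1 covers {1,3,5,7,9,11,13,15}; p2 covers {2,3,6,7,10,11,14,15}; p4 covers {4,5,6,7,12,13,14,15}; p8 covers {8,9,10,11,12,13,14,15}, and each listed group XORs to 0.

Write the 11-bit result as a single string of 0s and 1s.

s1 (pos 1,3,5,7,9,11,13,15): 1⊕1⊕0⊕0⊕0⊕1⊕0⊕0 = 1
s2 (pos 2,3,6,7,10,11,14,15): 1⊕1⊕1⊕0⊕1⊕1⊕1⊕0 = 0
s4 (pos 4,5,6,7,12,13,14,15): 0⊕0⊕1⊕0⊕1⊕0⊕1⊕0 = 1
s8 (pos 8,9,10,11,12,13,14,15): 0⊕0⊕1⊕1⊕1⊕0⊕1⊕0 = 0
Syndrome s8…s1 = 0101 → error at position 5.
Flip position 5: 111001000111010 → 111011000111010
Read data bits from positions 3,5,6,7,9,10,11,12,13,14,15: 11100111010

11100111010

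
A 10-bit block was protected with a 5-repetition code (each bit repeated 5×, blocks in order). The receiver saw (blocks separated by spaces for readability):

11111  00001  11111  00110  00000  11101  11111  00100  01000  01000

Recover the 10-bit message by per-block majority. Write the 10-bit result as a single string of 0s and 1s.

1010011000

Block 1 (11111): 5 ones → 1
Block 2 (00001): 1 one → 0
Block 3 (11111): 5 ones → 1
Block 4 (00110): 2 ones → 0
Block 5 (00000): 0 ones → 0
Block 6 (11101): 4 ones → 1
Block 7 (11111): 5 ones → 1
Block 8 (00100): 1 one → 0
Block 9 (01000): 1 one → 0
Block 10 (01000): 1 one → 0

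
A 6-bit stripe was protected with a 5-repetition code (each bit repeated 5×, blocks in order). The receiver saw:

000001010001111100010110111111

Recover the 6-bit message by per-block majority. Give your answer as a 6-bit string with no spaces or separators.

001011

Block 1 (00000): 0 ones → 0
Block 2 (10100): 2 ones → 0
Block 3 (01111): 4 ones → 1
Block 4 (10001): 2 ones → 0
Block 5 (01101): 3 ones → 1
Block 6 (11111): 5 ones → 1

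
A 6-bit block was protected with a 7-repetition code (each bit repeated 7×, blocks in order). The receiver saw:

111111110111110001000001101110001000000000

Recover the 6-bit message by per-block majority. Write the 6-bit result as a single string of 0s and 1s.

110100

Block 1 (1111111): 7 ones → 1
Block 2 (1011111): 6 ones → 1
Block 3 (0001000): 1 one → 0
Block 4 (0011011): 4 ones → 1
Block 5 (1000100): 2 ones → 0
Block 6 (0000000): 0 ones → 0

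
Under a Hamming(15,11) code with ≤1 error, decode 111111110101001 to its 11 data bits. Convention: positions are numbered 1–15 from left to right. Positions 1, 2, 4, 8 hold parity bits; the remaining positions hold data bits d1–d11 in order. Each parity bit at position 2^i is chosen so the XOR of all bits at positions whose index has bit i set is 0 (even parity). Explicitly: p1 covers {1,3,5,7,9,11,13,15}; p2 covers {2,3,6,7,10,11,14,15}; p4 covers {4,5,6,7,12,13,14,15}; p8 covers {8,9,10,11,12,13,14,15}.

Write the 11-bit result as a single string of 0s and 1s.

s1 (pos 1,3,5,7,9,11,13,15): 1⊕1⊕1⊕1⊕0⊕0⊕0⊕1 = 1
s2 (pos 2,3,6,7,10,11,14,15): 1⊕1⊕1⊕1⊕1⊕0⊕0⊕1 = 0
s4 (pos 4,5,6,7,12,13,14,15): 1⊕1⊕1⊕1⊕1⊕0⊕0⊕1 = 0
s8 (pos 8,9,10,11,12,13,14,15): 1⊕0⊕1⊕0⊕1⊕0⊕0⊕1 = 0
Syndrome s8…s1 = 0001 → error at position 1.
Flip position 1: 111111110101001 → 011111110101001
Read data bits from positions 3,5,6,7,9,10,11,12,13,14,15: 11110101001

11110101001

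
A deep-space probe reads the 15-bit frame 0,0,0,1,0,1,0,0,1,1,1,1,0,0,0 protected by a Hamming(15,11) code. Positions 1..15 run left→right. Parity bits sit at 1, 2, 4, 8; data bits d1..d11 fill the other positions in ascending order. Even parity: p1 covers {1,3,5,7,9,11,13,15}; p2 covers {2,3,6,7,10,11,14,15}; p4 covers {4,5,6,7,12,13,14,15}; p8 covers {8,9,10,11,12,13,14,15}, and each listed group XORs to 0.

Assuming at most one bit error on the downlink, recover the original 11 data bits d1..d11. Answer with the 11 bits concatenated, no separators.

00001111000

s1 (pos 1,3,5,7,9,11,13,15): 0⊕0⊕0⊕0⊕1⊕1⊕0⊕0 = 0
s2 (pos 2,3,6,7,10,11,14,15): 0⊕0⊕1⊕0⊕1⊕1⊕0⊕0 = 1
s4 (pos 4,5,6,7,12,13,14,15): 1⊕0⊕1⊕0⊕1⊕0⊕0⊕0 = 1
s8 (pos 8,9,10,11,12,13,14,15): 0⊕1⊕1⊕1⊕1⊕0⊕0⊕0 = 0
Syndrome s8…s1 = 0110 → error at position 6.
Flip position 6: 000101001111000 → 000100001111000
Read data bits from positions 3,5,6,7,9,10,11,12,13,14,15: 00001111000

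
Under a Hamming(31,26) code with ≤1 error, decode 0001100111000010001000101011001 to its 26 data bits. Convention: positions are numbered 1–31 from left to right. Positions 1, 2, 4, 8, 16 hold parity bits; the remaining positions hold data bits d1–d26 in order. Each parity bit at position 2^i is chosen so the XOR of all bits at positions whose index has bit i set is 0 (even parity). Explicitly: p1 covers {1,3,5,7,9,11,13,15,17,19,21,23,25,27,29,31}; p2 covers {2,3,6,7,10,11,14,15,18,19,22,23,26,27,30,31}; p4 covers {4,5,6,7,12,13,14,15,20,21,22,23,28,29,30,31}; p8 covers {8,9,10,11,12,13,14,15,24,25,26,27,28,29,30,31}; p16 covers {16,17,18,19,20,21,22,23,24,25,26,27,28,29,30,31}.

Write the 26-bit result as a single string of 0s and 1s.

01001100001001000101011001

s1 (pos 1,3,5,7,9,11,13,15,17,19,21,23,25,27,29,31): 0⊕0⊕1⊕0⊕1⊕0⊕0⊕1⊕0⊕1⊕0⊕1⊕1⊕1⊕0⊕1 = 0
s2 (pos 2,3,6,7,10,11,14,15,18,19,22,23,26,27,30,31): 0⊕0⊕0⊕0⊕1⊕0⊕0⊕1⊕0⊕1⊕0⊕1⊕0⊕1⊕0⊕1 = 0
s4 (pos 4,5,6,7,12,13,14,15,20,21,22,23,28,29,30,31): 1⊕1⊕0⊕0⊕0⊕0⊕0⊕1⊕0⊕0⊕0⊕1⊕1⊕0⊕0⊕1 = 0
s8 (pos 8,9,10,11,12,13,14,15,24,25,26,27,28,29,30,31): 1⊕1⊕1⊕0⊕0⊕0⊕0⊕1⊕0⊕1⊕0⊕1⊕1⊕0⊕0⊕1 = 0
s16 (pos 16,17,18,19,20,21,22,23,24,25,26,27,28,29,30,31): 0⊕0⊕0⊕1⊕0⊕0⊕0⊕1⊕0⊕1⊕0⊕1⊕1⊕0⊕0⊕1 = 0
Syndrome s16…s1 = 00000 → no error.
Read data bits from positions 3,5,6,7,9,10,11,12,13,14,15,17,18,19,20,21,22,23,24,25,26,27,28,29,30,31: 01001100001001000101011001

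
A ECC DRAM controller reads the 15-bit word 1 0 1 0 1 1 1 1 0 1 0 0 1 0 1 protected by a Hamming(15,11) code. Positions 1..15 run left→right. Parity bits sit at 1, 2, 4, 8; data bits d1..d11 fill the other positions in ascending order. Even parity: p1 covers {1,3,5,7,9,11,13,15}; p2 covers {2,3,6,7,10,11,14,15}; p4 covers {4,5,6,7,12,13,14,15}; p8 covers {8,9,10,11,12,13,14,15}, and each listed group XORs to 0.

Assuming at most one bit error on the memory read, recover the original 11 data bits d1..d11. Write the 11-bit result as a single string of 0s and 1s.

s1 (pos 1,3,5,7,9,11,13,15): 1⊕1⊕1⊕1⊕0⊕0⊕1⊕1 = 0
s2 (pos 2,3,6,7,10,11,14,15): 0⊕1⊕1⊕1⊕1⊕0⊕0⊕1 = 1
s4 (pos 4,5,6,7,12,13,14,15): 0⊕1⊕1⊕1⊕0⊕1⊕0⊕1 = 1
s8 (pos 8,9,10,11,12,13,14,15): 1⊕0⊕1⊕0⊕0⊕1⊕0⊕1 = 0
Syndrome s8…s1 = 0110 → error at position 6.
Flip position 6: 101011110100101 → 101010110100101
Read data bits from positions 3,5,6,7,9,10,11,12,13,14,15: 11010100101

11010100101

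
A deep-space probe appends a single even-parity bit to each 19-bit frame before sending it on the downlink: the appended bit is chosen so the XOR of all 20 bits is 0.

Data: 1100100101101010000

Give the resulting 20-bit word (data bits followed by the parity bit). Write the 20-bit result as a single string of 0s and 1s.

XOR of the 19 data bits: 1⊕1⊕0⊕0⊕1⊕0⊕0⊕1⊕0⊕1⊕1⊕0⊕1⊕0⊕1⊕0⊕0⊕0⊕0 = 0
Parity bit = 0 (so all 20 bits XOR to 0).

11001001011010100000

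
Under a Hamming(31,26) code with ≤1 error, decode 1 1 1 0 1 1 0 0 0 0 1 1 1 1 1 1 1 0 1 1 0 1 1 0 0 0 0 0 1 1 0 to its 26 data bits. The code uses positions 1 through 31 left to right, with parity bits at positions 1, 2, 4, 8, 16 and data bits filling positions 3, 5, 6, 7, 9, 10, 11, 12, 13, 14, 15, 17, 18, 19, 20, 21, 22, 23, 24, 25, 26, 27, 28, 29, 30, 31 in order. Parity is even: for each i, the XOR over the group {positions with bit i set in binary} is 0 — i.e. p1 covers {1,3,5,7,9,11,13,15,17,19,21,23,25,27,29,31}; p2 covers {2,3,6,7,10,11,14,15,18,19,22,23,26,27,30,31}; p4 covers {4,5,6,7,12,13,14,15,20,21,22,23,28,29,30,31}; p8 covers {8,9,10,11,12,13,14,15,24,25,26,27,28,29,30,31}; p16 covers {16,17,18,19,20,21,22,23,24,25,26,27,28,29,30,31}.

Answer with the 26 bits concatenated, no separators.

11100010111101101100000110

s1 (pos 1,3,5,7,9,11,13,15,17,19,21,23,25,27,29,31): 1⊕1⊕1⊕0⊕0⊕1⊕1⊕1⊕1⊕1⊕0⊕1⊕0⊕0⊕1⊕0 = 0
s2 (pos 2,3,6,7,10,11,14,15,18,19,22,23,26,27,30,31): 1⊕1⊕1⊕0⊕0⊕1⊕1⊕1⊕0⊕1⊕1⊕1⊕0⊕0⊕1⊕0 = 0
s4 (pos 4,5,6,7,12,13,14,15,20,21,22,23,28,29,30,31): 0⊕1⊕1⊕0⊕1⊕1⊕1⊕1⊕1⊕0⊕1⊕1⊕0⊕1⊕1⊕0 = 1
s8 (pos 8,9,10,11,12,13,14,15,24,25,26,27,28,29,30,31): 0⊕0⊕0⊕1⊕1⊕1⊕1⊕1⊕0⊕0⊕0⊕0⊕0⊕1⊕1⊕0 = 1
s16 (pos 16,17,18,19,20,21,22,23,24,25,26,27,28,29,30,31): 1⊕1⊕0⊕1⊕1⊕0⊕1⊕1⊕0⊕0⊕0⊕0⊕0⊕1⊕1⊕0 = 0
Syndrome s16…s1 = 01100 → error at position 12.
Flip position 12: 1110110000111111101101100000110 → 1110110000101111101101100000110
Read data bits from positions 3,5,6,7,9,10,11,12,13,14,15,17,18,19,20,21,22,23,24,25,26,27,28,29,30,31: 11100010111101101100000110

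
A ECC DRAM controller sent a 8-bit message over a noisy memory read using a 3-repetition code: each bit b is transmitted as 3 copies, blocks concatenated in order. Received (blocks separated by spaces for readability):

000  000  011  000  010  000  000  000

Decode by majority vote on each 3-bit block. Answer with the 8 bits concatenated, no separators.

Block 1 (000): 0 ones → 0
Block 2 (000): 0 ones → 0
Block 3 (011): 2 ones → 1
Block 4 (000): 0 ones → 0
Block 5 (010): 1 one → 0
Block 6 (000): 0 ones → 0
Block 7 (000): 0 ones → 0
Block 8 (000): 0 ones → 0

00100000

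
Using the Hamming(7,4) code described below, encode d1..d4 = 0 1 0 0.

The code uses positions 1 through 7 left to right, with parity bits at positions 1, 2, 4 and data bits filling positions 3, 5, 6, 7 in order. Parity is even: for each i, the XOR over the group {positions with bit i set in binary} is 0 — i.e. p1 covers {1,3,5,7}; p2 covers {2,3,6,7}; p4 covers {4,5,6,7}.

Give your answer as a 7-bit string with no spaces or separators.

1001100

Place data at non-parity positions: p1 p2 0 p4 1 0 0
p1 (pos 1,3,5,7): XOR of data positions = 0⊕1⊕0 = 1
p2 (pos 2,3,6,7): XOR of data positions = 0⊕0⊕0 = 0
p4 (pos 4,5,6,7): XOR of data positions = 1⊕0⊕0 = 1
Codeword: 1001100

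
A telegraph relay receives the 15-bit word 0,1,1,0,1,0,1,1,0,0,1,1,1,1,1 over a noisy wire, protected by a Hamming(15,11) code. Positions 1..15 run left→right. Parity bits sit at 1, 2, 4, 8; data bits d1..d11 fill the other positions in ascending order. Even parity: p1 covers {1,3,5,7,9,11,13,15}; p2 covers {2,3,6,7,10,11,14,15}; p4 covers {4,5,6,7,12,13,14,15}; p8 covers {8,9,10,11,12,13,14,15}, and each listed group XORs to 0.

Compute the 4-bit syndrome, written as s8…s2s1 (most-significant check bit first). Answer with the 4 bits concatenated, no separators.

0000

s1 (pos 1,3,5,7,9,11,13,15): 0⊕1⊕1⊕1⊕0⊕1⊕1⊕1 = 0
s2 (pos 2,3,6,7,10,11,14,15): 1⊕1⊕0⊕1⊕0⊕1⊕1⊕1 = 0
s4 (pos 4,5,6,7,12,13,14,15): 0⊕1⊕0⊕1⊕1⊕1⊕1⊕1 = 0
s8 (pos 8,9,10,11,12,13,14,15): 1⊕0⊕0⊕1⊕1⊕1⊕1⊕1 = 0
Syndrome s8…s1 = 0000 → no error.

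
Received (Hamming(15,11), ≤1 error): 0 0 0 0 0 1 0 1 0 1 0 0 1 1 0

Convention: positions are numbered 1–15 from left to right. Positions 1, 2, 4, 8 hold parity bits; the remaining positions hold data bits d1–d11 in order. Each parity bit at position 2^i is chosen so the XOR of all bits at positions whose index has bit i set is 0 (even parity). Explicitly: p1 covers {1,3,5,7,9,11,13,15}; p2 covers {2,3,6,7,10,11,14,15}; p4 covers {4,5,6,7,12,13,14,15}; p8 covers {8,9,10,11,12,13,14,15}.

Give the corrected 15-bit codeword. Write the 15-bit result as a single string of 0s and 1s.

s1 (pos 1,3,5,7,9,11,13,15): 0⊕0⊕0⊕0⊕0⊕0⊕1⊕0 = 1
s2 (pos 2,3,6,7,10,11,14,15): 0⊕0⊕1⊕0⊕1⊕0⊕1⊕0 = 1
s4 (pos 4,5,6,7,12,13,14,15): 0⊕0⊕1⊕0⊕0⊕1⊕1⊕0 = 1
s8 (pos 8,9,10,11,12,13,14,15): 1⊕0⊕1⊕0⊕0⊕1⊕1⊕0 = 0
Syndrome s8…s1 = 0111 → error at position 7.
Flip position 7: 000001010100110 → 000001110100110

000001110100110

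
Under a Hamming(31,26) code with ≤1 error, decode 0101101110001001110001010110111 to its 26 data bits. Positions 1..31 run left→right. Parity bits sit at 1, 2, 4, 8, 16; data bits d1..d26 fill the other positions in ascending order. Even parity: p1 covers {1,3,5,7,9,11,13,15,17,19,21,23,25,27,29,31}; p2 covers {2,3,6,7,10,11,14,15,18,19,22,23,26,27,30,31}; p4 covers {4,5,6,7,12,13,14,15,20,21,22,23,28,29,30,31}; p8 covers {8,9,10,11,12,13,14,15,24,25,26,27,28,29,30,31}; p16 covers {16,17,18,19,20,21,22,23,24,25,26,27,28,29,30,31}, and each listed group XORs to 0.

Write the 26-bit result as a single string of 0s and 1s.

01011000100110001010110111

s1 (pos 1,3,5,7,9,11,13,15,17,19,21,23,25,27,29,31): 0⊕0⊕1⊕1⊕1⊕0⊕1⊕0⊕1⊕0⊕0⊕0⊕0⊕1⊕1⊕1 = 0
s2 (pos 2,3,6,7,10,11,14,15,18,19,22,23,26,27,30,31): 1⊕0⊕0⊕1⊕0⊕0⊕0⊕0⊕1⊕0⊕1⊕0⊕1⊕1⊕1⊕1 = 0
s4 (pos 4,5,6,7,12,13,14,15,20,21,22,23,28,29,30,31): 1⊕1⊕0⊕1⊕0⊕1⊕0⊕0⊕0⊕0⊕1⊕0⊕0⊕1⊕1⊕1 = 0
s8 (pos 8,9,10,11,12,13,14,15,24,25,26,27,28,29,30,31): 1⊕1⊕0⊕0⊕0⊕1⊕0⊕0⊕1⊕0⊕1⊕1⊕0⊕1⊕1⊕1 = 1
s16 (pos 16,17,18,19,20,21,22,23,24,25,26,27,28,29,30,31): 1⊕1⊕1⊕0⊕0⊕0⊕1⊕0⊕1⊕0⊕1⊕1⊕0⊕1⊕1⊕1 = 0
Syndrome s16…s1 = 01000 → error at position 8.
Flip position 8: 0101101110001001110001010110111 → 0101101010001001110001010110111
Read data bits from positions 3,5,6,7,9,10,11,12,13,14,15,17,18,19,20,21,22,23,24,25,26,27,28,29,30,31: 01011000100110001010110111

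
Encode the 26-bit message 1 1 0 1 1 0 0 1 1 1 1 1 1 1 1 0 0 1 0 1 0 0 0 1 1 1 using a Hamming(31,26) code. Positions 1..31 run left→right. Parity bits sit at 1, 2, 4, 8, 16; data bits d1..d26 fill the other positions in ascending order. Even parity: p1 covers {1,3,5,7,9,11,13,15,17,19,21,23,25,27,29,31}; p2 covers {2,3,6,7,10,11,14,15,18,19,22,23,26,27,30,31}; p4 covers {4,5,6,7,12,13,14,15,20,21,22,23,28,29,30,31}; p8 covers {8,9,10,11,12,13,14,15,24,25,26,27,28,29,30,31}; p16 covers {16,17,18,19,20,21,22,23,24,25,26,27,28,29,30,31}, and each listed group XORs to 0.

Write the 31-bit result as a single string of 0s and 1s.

Place data at non-parity positions: p1 p2 1 p4 1 0 1 p8 1 0 0 1 1 1 1 p16 1 1 1 1 0 0 1 0 1 0 0 0 1 1 1
p1 (pos 1,3,5,7,9,11,13,15,17,19,21,23,25,27,29,31): XOR of data positions = 1⊕1⊕1⊕1⊕0⊕1⊕1⊕1⊕1⊕0⊕1⊕1⊕0⊕1⊕1 = 0
p2 (pos 2,3,6,7,10,11,14,15,18,19,22,23,26,27,30,31): XOR of data positions = 1⊕0⊕1⊕0⊕0⊕1⊕1⊕1⊕1⊕0⊕1⊕0⊕0⊕1⊕1 = 1
p4 (pos 4,5,6,7,12,13,14,15,20,21,22,23,28,29,30,31): XOR of data positions = 1⊕0⊕1⊕1⊕1⊕1⊕1⊕1⊕0⊕0⊕1⊕0⊕1⊕1⊕1 = 1
p8 (pos 8,9,10,11,12,13,14,15,24,25,26,27,28,29,30,31): XOR of data positions = 1⊕0⊕0⊕1⊕1⊕1⊕1⊕0⊕1⊕0⊕0⊕0⊕1⊕1⊕1 = 1
p16 (pos 16,17,18,19,20,21,22,23,24,25,26,27,28,29,30,31): XOR of data positions = 1⊕1⊕1⊕1⊕0⊕0⊕1⊕0⊕1⊕0⊕0⊕0⊕1⊕1⊕1 = 1
Codeword: 0111101110011111111100101000111

0111101110011111111100101000111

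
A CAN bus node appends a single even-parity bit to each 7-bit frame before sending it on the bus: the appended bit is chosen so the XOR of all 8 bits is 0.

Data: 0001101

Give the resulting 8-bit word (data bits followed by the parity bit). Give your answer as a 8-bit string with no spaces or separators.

00011011

XOR of the 7 data bits: 0⊕0⊕0⊕1⊕1⊕0⊕1 = 1
Parity bit = 1 (so all 8 bits XOR to 0).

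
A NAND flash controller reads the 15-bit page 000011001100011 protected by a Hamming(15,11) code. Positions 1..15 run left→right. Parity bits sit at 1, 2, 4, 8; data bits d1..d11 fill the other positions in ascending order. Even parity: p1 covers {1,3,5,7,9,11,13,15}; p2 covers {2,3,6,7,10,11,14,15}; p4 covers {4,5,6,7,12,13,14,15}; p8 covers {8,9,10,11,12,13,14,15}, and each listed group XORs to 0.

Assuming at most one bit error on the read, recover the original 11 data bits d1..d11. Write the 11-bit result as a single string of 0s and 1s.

s1 (pos 1,3,5,7,9,11,13,15): 0⊕0⊕1⊕0⊕1⊕0⊕0⊕1 = 1
s2 (pos 2,3,6,7,10,11,14,15): 0⊕0⊕1⊕0⊕1⊕0⊕1⊕1 = 0
s4 (pos 4,5,6,7,12,13,14,15): 0⊕1⊕1⊕0⊕0⊕0⊕1⊕1 = 0
s8 (pos 8,9,10,11,12,13,14,15): 0⊕1⊕1⊕0⊕0⊕0⊕1⊕1 = 0
Syndrome s8…s1 = 0001 → error at position 1.
Flip position 1: 000011001100011 → 100011001100011
Read data bits from positions 3,5,6,7,9,10,11,12,13,14,15: 01101100011

01101100011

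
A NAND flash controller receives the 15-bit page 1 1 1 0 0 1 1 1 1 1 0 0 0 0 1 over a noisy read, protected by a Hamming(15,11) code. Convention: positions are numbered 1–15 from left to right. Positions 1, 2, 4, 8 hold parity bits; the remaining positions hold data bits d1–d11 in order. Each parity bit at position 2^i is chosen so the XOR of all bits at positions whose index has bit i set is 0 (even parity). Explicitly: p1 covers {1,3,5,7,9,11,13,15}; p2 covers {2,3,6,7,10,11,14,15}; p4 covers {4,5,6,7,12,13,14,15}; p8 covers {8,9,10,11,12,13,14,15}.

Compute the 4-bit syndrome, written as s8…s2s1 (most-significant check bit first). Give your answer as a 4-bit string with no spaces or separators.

0101

s1 (pos 1,3,5,7,9,11,13,15): 1⊕1⊕0⊕1⊕1⊕0⊕0⊕1 = 1
s2 (pos 2,3,6,7,10,11,14,15): 1⊕1⊕1⊕1⊕1⊕0⊕0⊕1 = 0
s4 (pos 4,5,6,7,12,13,14,15): 0⊕0⊕1⊕1⊕0⊕0⊕0⊕1 = 1
s8 (pos 8,9,10,11,12,13,14,15): 1⊕1⊕1⊕0⊕0⊕0⊕0⊕1 = 0
Syndrome s8…s1 = 0101 → error at position 5.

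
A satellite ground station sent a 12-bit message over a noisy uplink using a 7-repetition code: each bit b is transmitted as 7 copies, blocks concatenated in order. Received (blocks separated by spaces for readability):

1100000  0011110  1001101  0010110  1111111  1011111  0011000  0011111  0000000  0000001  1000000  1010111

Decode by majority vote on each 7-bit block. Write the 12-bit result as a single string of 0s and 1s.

Block 1 (1100000): 2 ones → 0
Block 2 (0011110): 4 ones → 1
Block 3 (1001101): 4 ones → 1
Block 4 (0010110): 3 ones → 0
Block 5 (1111111): 7 ones → 1
Block 6 (1011111): 6 ones → 1
Block 7 (0011000): 2 ones → 0
Block 8 (0011111): 5 ones → 1
Block 9 (0000000): 0 ones → 0
Block 10 (0000001): 1 one → 0
Block 11 (1000000): 1 one → 0
Block 12 (1010111): 5 ones → 1

011011010001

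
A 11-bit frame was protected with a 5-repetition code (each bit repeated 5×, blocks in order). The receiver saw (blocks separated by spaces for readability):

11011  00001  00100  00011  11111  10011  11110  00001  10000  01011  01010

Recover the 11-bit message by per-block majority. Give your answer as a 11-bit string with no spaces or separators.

Block 1 (11011): 4 ones → 1
Block 2 (00001): 1 one → 0
Block 3 (00100): 1 one → 0
Block 4 (00011): 2 ones → 0
Block 5 (11111): 5 ones → 1
Block 6 (10011): 3 ones → 1
Block 7 (11110): 4 ones → 1
Block 8 (00001): 1 one → 0
Block 9 (10000): 1 one → 0
Block 10 (01011): 3 ones → 1
Block 11 (01010): 2 ones → 0

10001110010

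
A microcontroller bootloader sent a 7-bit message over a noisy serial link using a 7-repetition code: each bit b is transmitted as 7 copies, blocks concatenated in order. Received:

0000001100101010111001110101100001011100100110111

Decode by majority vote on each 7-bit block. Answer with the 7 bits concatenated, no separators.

0011011

Block 1 (0000001): 1 one → 0
Block 2 (1001010): 3 ones → 0
Block 3 (1011100): 4 ones → 1
Block 4 (1110101): 5 ones → 1
Block 5 (1000010): 2 ones → 0
Block 6 (1110010): 4 ones → 1
Block 7 (0110111): 5 ones → 1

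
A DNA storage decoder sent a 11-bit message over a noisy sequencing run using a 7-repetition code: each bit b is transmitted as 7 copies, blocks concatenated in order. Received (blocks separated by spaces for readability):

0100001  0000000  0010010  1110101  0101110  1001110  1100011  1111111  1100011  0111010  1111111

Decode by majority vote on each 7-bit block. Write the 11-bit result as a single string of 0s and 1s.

Block 1 (0100001): 2 ones → 0
Block 2 (0000000): 0 ones → 0
Block 3 (0010010): 2 ones → 0
Block 4 (1110101): 5 ones → 1
Block 5 (0101110): 4 ones → 1
Block 6 (1001110): 4 ones → 1
Block 7 (1100011): 4 ones → 1
Block 8 (1111111): 7 ones → 1
Block 9 (1100011): 4 ones → 1
Block 10 (0111010): 4 ones → 1
Block 11 (1111111): 7 ones → 1

00011111111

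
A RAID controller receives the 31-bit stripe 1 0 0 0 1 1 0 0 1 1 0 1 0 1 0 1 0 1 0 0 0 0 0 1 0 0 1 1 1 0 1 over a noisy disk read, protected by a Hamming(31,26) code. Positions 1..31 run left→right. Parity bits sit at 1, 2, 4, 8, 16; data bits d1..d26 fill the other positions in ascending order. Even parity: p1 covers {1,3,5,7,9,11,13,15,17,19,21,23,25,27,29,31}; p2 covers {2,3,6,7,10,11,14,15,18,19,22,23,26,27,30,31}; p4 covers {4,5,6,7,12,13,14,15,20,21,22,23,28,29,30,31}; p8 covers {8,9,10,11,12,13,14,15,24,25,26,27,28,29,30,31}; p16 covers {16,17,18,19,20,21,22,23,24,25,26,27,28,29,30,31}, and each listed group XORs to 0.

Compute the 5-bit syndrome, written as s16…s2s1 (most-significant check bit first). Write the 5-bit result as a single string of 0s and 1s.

s1 (pos 1,3,5,7,9,11,13,15,17,19,21,23,25,27,29,31): 1⊕0⊕1⊕0⊕1⊕0⊕0⊕0⊕0⊕0⊕0⊕0⊕0⊕1⊕1⊕1 = 0
s2 (pos 2,3,6,7,10,11,14,15,18,19,22,23,26,27,30,31): 0⊕0⊕1⊕0⊕1⊕0⊕1⊕0⊕1⊕0⊕0⊕0⊕0⊕1⊕0⊕1 = 0
s4 (pos 4,5,6,7,12,13,14,15,20,21,22,23,28,29,30,31): 0⊕1⊕1⊕0⊕1⊕0⊕1⊕0⊕0⊕0⊕0⊕0⊕1⊕1⊕0⊕1 = 1
s8 (pos 8,9,10,11,12,13,14,15,24,25,26,27,28,29,30,31): 0⊕1⊕1⊕0⊕1⊕0⊕1⊕0⊕1⊕0⊕0⊕1⊕1⊕1⊕0⊕1 = 1
s16 (pos 16,17,18,19,20,21,22,23,24,25,26,27,28,29,30,31): 1⊕0⊕1⊕0⊕0⊕0⊕0⊕0⊕1⊕0⊕0⊕1⊕1⊕1⊕0⊕1 = 1
Syndrome s16…s1 = 11100 → error at position 28.

11100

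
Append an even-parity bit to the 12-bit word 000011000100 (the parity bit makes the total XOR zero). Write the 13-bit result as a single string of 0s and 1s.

XOR of the 12 data bits: 0⊕0⊕0⊕0⊕1⊕1⊕0⊕0⊕0⊕1⊕0⊕0 = 1
Parity bit = 1 (so all 13 bits XOR to 0).

0000110001001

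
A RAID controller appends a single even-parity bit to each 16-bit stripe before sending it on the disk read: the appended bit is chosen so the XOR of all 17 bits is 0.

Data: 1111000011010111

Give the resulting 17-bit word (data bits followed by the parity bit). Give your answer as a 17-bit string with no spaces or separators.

XOR of the 16 data bits: 1⊕1⊕1⊕1⊕0⊕0⊕0⊕0⊕1⊕1⊕0⊕1⊕0⊕1⊕1⊕1 = 0
Parity bit = 0 (so all 17 bits XOR to 0).

11110000110101110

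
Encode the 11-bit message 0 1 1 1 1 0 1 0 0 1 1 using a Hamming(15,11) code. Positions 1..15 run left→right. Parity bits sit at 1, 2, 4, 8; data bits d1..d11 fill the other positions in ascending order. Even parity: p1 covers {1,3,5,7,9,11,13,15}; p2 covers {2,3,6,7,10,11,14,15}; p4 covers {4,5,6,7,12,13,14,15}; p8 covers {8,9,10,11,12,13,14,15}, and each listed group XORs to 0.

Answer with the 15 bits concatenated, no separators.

110111101010011

Place data at non-parity positions: p1 p2 0 p4 1 1 1 p8 1 0 1 0 0 1 1
p1 (pos 1,3,5,7,9,11,13,15): XOR of data positions = 0⊕1⊕1⊕1⊕1⊕0⊕1 = 1
p2 (pos 2,3,6,7,10,11,14,15): XOR of data positions = 0⊕1⊕1⊕0⊕1⊕1⊕1 = 1
p4 (pos 4,5,6,7,12,13,14,15): XOR of data positions = 1⊕1⊕1⊕0⊕0⊕1⊕1 = 1
p8 (pos 8,9,10,11,12,13,14,15): XOR of data positions = 1⊕0⊕1⊕0⊕0⊕1⊕1 = 0
Codeword: 110111101010011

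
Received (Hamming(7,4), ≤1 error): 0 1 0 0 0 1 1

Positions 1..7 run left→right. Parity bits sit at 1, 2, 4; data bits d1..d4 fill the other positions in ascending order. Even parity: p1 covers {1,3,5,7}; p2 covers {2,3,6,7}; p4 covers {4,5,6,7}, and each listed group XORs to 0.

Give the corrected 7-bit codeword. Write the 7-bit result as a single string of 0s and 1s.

s1 (pos 1,3,5,7): 0⊕0⊕0⊕1 = 1
s2 (pos 2,3,6,7): 1⊕0⊕1⊕1 = 1
s4 (pos 4,5,6,7): 0⊕0⊕1⊕1 = 0
Syndrome s4…s1 = 011 → error at position 3.
Flip position 3: 0100011 → 0110011

0110011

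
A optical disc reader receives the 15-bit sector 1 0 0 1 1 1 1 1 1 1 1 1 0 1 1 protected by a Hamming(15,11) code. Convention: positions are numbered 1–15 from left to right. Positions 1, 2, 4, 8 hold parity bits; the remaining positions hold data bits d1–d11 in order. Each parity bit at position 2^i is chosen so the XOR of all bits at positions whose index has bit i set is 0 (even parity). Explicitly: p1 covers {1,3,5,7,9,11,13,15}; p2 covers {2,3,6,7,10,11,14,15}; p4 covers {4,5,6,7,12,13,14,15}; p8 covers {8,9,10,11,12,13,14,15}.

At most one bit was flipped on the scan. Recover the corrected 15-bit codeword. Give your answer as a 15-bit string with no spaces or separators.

100111111110011

s1 (pos 1,3,5,7,9,11,13,15): 1⊕0⊕1⊕1⊕1⊕1⊕0⊕1 = 0
s2 (pos 2,3,6,7,10,11,14,15): 0⊕0⊕1⊕1⊕1⊕1⊕1⊕1 = 0
s4 (pos 4,5,6,7,12,13,14,15): 1⊕1⊕1⊕1⊕1⊕0⊕1⊕1 = 1
s8 (pos 8,9,10,11,12,13,14,15): 1⊕1⊕1⊕1⊕1⊕0⊕1⊕1 = 1
Syndrome s8…s1 = 1100 → error at position 12.
Flip position 12: 100111111111011 → 100111111110011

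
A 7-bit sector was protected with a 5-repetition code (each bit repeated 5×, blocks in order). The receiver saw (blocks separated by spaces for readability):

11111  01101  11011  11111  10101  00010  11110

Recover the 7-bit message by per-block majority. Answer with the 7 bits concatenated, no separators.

Block 1 (11111): 5 ones → 1
Block 2 (01101): 3 ones → 1
Block 3 (11011): 4 ones → 1
Block 4 (11111): 5 ones → 1
Block 5 (10101): 3 ones → 1
Block 6 (00010): 1 one → 0
Block 7 (11110): 4 ones → 1

1111101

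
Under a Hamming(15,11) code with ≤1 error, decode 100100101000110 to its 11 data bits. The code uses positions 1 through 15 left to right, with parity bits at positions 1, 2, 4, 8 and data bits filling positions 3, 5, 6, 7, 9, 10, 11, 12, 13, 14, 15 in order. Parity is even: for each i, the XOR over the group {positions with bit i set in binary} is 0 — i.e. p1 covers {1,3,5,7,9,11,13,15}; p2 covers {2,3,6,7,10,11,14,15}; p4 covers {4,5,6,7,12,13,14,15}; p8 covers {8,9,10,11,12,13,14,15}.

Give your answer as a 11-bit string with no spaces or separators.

s1 (pos 1,3,5,7,9,11,13,15): 1⊕0⊕0⊕1⊕1⊕0⊕1⊕0 = 0
s2 (pos 2,3,6,7,10,11,14,15): 0⊕0⊕0⊕1⊕0⊕0⊕1⊕0 = 0
s4 (pos 4,5,6,7,12,13,14,15): 1⊕0⊕0⊕1⊕0⊕1⊕1⊕0 = 0
s8 (pos 8,9,10,11,12,13,14,15): 0⊕1⊕0⊕0⊕0⊕1⊕1⊕0 = 1
Syndrome s8…s1 = 1000 → error at position 8.
Flip position 8: 100100101000110 → 100100111000110
Read data bits from positions 3,5,6,7,9,10,11,12,13,14,15: 00011000110

00011000110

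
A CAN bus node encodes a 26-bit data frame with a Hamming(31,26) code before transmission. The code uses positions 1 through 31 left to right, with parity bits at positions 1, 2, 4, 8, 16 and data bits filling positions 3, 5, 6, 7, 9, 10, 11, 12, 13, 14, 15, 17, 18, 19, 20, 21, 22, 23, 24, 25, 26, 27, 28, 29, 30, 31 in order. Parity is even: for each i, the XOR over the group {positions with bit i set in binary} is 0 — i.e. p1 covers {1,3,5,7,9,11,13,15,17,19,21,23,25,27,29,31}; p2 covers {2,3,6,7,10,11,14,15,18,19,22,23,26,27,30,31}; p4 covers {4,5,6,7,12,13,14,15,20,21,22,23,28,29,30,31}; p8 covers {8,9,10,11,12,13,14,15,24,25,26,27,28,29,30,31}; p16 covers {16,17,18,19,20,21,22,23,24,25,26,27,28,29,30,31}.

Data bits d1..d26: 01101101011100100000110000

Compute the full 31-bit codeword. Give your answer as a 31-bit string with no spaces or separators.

1000110111010110100100000110000

Place data at non-parity positions: p1 p2 0 p4 1 1 0 p8 1 1 0 1 0 1 1 p16 1 0 0 1 0 0 0 0 0 1 1 0 0 0 0
p1 (pos 1,3,5,7,9,11,13,15,17,19,21,23,25,27,29,31): XOR of data positions = 0⊕1⊕0⊕1⊕0⊕0⊕1⊕1⊕0⊕0⊕0⊕0⊕1⊕0⊕0 = 1
p2 (pos 2,3,6,7,10,11,14,15,18,19,22,23,26,27,30,31): XOR of data positions = 0⊕1⊕0⊕1⊕0⊕1⊕1⊕0⊕0⊕0⊕0⊕1⊕1⊕0⊕0 = 0
p4 (pos 4,5,6,7,12,13,14,15,20,21,22,23,28,29,30,31): XOR of data positions = 1⊕1⊕0⊕1⊕0⊕1⊕1⊕1⊕0⊕0⊕0⊕0⊕0⊕0⊕0 = 0
p8 (pos 8,9,10,11,12,13,14,15,24,25,26,27,28,29,30,31): XOR of data positions = 1⊕1⊕0⊕1⊕0⊕1⊕1⊕0⊕0⊕1⊕1⊕0⊕0⊕0⊕0 = 1
p16 (pos 16,17,18,19,20,21,22,23,24,25,26,27,28,29,30,31): XOR of data positions = 1⊕0⊕0⊕1⊕0⊕0⊕0⊕0⊕0⊕1⊕1⊕0⊕0⊕0⊕0 = 0
Codeword: 1000110111010110100100000110000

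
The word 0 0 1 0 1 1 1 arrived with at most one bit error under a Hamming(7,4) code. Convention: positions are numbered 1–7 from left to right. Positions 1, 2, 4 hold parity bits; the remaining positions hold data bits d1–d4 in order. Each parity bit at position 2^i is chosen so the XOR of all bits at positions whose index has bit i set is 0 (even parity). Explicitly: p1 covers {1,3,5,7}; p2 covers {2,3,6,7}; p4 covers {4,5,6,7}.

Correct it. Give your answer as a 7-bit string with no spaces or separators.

s1 (pos 1,3,5,7): 0⊕1⊕1⊕1 = 1
s2 (pos 2,3,6,7): 0⊕1⊕1⊕1 = 1
s4 (pos 4,5,6,7): 0⊕1⊕1⊕1 = 1
Syndrome s4…s1 = 111 → error at position 7.
Flip position 7: 0010111 → 0010110

0010110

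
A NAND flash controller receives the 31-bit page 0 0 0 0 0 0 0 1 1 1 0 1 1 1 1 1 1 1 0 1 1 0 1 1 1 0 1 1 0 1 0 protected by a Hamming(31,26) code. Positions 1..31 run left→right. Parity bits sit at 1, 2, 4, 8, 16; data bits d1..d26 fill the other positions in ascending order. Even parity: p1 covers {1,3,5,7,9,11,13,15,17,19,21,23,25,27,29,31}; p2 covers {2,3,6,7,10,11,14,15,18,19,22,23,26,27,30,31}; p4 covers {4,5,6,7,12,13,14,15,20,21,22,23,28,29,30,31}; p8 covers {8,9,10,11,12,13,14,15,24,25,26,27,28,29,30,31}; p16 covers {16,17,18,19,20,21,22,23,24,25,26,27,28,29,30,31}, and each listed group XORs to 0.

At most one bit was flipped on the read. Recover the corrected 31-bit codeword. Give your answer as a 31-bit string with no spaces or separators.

0000000111011111110111111011010

s1 (pos 1,3,5,7,9,11,13,15,17,19,21,23,25,27,29,31): 0⊕0⊕0⊕0⊕1⊕0⊕1⊕1⊕1⊕0⊕1⊕1⊕1⊕1⊕0⊕0 = 0
s2 (pos 2,3,6,7,10,11,14,15,18,19,22,23,26,27,30,31): 0⊕0⊕0⊕0⊕1⊕0⊕1⊕1⊕1⊕0⊕0⊕1⊕0⊕1⊕1⊕0 = 1
s4 (pos 4,5,6,7,12,13,14,15,20,21,22,23,28,29,30,31): 0⊕0⊕0⊕0⊕1⊕1⊕1⊕1⊕1⊕1⊕0⊕1⊕1⊕0⊕1⊕0 = 1
s8 (pos 8,9,10,11,12,13,14,15,24,25,26,27,28,29,30,31): 1⊕1⊕1⊕0⊕1⊕1⊕1⊕1⊕1⊕1⊕0⊕1⊕1⊕0⊕1⊕0 = 0
s16 (pos 16,17,18,19,20,21,22,23,24,25,26,27,28,29,30,31): 1⊕1⊕1⊕0⊕1⊕1⊕0⊕1⊕1⊕1⊕0⊕1⊕1⊕0⊕1⊕0 = 1
Syndrome s16…s1 = 10110 → error at position 22.
Flip position 22: 0000000111011111110110111011010 → 0000000111011111110111111011010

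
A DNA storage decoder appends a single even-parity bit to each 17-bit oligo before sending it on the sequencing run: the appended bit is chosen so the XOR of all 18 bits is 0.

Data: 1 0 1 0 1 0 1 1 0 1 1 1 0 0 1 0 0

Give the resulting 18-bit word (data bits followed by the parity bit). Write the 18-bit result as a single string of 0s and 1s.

101010110111001001

XOR of the 17 data bits: 1⊕0⊕1⊕0⊕1⊕0⊕1⊕1⊕0⊕1⊕1⊕1⊕0⊕0⊕1⊕0⊕0 = 1
Parity bit = 1 (so all 18 bits XOR to 0).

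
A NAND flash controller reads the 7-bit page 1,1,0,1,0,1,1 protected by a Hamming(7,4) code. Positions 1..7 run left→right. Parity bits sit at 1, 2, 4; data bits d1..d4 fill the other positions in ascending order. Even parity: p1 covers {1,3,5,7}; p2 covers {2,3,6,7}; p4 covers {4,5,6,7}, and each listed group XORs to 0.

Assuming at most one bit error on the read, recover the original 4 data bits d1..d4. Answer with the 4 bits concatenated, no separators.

0001

s1 (pos 1,3,5,7): 1⊕0⊕0⊕1 = 0
s2 (pos 2,3,6,7): 1⊕0⊕1⊕1 = 1
s4 (pos 4,5,6,7): 1⊕0⊕1⊕1 = 1
Syndrome s4…s1 = 110 → error at position 6.
Flip position 6: 1101011 → 1101001
Read data bits from positions 3,5,6,7: 0001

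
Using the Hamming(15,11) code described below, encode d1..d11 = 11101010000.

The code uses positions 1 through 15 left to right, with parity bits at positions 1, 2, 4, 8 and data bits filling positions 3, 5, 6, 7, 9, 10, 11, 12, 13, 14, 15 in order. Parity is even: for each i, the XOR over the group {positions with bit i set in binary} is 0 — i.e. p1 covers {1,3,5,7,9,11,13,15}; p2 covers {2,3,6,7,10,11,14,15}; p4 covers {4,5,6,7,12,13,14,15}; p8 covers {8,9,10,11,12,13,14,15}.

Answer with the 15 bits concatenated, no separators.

Place data at non-parity positions: p1 p2 1 p4 1 1 0 p8 1 0 1 0 0 0 0
p1 (pos 1,3,5,7,9,11,13,15): XOR of data positions = 1⊕1⊕0⊕1⊕1⊕0⊕0 = 0
p2 (pos 2,3,6,7,10,11,14,15): XOR of data positions = 1⊕1⊕0⊕0⊕1⊕0⊕0 = 1
p4 (pos 4,5,6,7,12,13,14,15): XOR of data positions = 1⊕1⊕0⊕0⊕0⊕0⊕0 = 0
p8 (pos 8,9,10,11,12,13,14,15): XOR of data positions = 1⊕0⊕1⊕0⊕0⊕0⊕0 = 0
Codeword: 011011001010000

011011001010000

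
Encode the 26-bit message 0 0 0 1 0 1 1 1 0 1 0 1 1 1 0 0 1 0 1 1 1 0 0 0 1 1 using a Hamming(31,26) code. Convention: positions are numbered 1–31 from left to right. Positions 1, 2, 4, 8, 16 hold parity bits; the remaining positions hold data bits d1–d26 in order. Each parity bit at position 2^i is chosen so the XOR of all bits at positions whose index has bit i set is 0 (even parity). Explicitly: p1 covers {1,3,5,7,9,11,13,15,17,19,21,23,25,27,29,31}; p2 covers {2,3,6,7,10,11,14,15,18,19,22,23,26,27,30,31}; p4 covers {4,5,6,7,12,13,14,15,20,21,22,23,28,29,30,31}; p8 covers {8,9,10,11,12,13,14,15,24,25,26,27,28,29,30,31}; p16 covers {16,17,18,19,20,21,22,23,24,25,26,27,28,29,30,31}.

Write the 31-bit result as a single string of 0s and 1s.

Place data at non-parity positions: p1 p2 0 p4 0 0 1 p8 0 1 1 1 0 1 0 p16 1 1 1 0 0 1 0 1 1 1 0 0 0 1 1
p1 (pos 1,3,5,7,9,11,13,15,17,19,21,23,25,27,29,31): XOR of data positions = 0⊕0⊕1⊕0⊕1⊕0⊕0⊕1⊕1⊕0⊕0⊕1⊕0⊕0⊕1 = 0
p2 (pos 2,3,6,7,10,11,14,15,18,19,22,23,26,27,30,31): XOR of data positions = 0⊕0⊕1⊕1⊕1⊕1⊕0⊕1⊕1⊕1⊕0⊕1⊕0⊕1⊕1 = 0
p4 (pos 4,5,6,7,12,13,14,15,20,21,22,23,28,29,30,31): XOR of data positions = 0⊕0⊕1⊕1⊕0⊕1⊕0⊕0⊕0⊕1⊕0⊕0⊕0⊕1⊕1 = 0
p8 (pos 8,9,10,11,12,13,14,15,24,25,26,27,28,29,30,31): XOR of data positions = 0⊕1⊕1⊕1⊕0⊕1⊕0⊕1⊕1⊕1⊕0⊕0⊕0⊕1⊕1 = 1
p16 (pos 16,17,18,19,20,21,22,23,24,25,26,27,28,29,30,31): XOR of data positions = 1⊕1⊕1⊕0⊕0⊕1⊕0⊕1⊕1⊕1⊕0⊕0⊕0⊕1⊕1 = 1
Codeword: 0000001101110101111001011100011

0000001101110101111001011100011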